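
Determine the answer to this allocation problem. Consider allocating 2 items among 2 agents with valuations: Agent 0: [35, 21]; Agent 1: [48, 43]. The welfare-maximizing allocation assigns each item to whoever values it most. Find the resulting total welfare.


Step 1: For each item, find the maximum value among all agents.
Step 2: Item 0 -> Agent 1 (value 48)
Step 3: Item 1 -> Agent 1 (value 43)
Step 4: Total welfare = 48 + 43 = 91

91


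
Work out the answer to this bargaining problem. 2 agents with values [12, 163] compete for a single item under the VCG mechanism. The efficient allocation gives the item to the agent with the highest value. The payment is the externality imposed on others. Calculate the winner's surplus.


Step 1: The winner is the agent with the highest value: agent 1 with value 163
Step 2: Values of other agents: [12]
Step 3: VCG payment = max of others' values = 12
Step 4: Surplus = 163 - 12 = 151

151


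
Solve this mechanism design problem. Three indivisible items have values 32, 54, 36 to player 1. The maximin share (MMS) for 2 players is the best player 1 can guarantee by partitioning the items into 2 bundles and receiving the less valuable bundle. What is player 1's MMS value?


Step 1: Item values = 32, 54, 36
Step 2: Enumerate all 2-bundle partitions and take the smaller bundle:
  Partition 1: {32} vs {54,36} -> bundles 32, 90; min = 32
  Partition 2: {54} vs {32,36} -> bundles 54, 68; min = 54
  Partition 3: {36} vs {32,54} -> bundles 36, 86; min = 36
Step 3: MMS = max(32, 54, 36) = 54

54


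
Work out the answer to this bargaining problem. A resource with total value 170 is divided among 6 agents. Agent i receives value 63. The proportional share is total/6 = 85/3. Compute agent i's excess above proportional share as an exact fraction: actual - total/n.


Step 1: Proportional share = 170/6 = 85/3
Step 2: Agent's actual allocation = 63
Step 3: Excess = 63 - 85/3 = 104/3

104/3


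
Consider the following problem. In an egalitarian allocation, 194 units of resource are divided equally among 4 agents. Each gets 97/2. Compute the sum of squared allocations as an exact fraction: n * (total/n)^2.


Step 1: Each agent's share = 194/4 = 97/2
Step 2: Square of each share = (97/2)^2 = 9409/4
Step 3: Sum of squares = 4 * 9409/4 = 9409

9409


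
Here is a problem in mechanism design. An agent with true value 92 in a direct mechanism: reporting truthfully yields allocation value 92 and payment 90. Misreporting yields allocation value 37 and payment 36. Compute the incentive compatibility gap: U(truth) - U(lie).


Step 1: U(truth) = value - payment = 92 - 90 = 2
Step 2: U(lie) = allocation - payment = 37 - 36 = 1
Step 3: IC gap = 2 - 1 = 1

1


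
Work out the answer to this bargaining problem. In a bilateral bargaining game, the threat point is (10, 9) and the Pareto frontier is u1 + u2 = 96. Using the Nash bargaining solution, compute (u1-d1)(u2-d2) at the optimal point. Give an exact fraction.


Step 1: The Nash solution splits surplus symmetrically above the disagreement point
Step 2: u1 = (total + d1 - d2)/2 = (96 + 10 - 9)/2 = 97/2
Step 3: u2 = (total - d1 + d2)/2 = (96 - 10 + 9)/2 = 95/2
Step 4: Nash product = (97/2 - 10) * (95/2 - 9)
Step 5: = 77/2 * 77/2 = 5929/4

5929/4


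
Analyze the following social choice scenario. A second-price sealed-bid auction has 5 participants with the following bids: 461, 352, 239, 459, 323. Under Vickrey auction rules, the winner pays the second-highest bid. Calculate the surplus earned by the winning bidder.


Step 1: Sort bids in descending order: 461, 459, 352, 323, 239
Step 2: The winning bid is the highest: 461
Step 3: The payment equals the second-highest bid: 459
Step 4: Surplus = winner's bid - payment = 461 - 459 = 2

2


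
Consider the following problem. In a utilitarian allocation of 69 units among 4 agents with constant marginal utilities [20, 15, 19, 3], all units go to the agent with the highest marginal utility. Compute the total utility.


Step 1: The marginal utilities are [20, 15, 19, 3]
Step 2: The highest marginal utility is 20
Step 3: All 69 units go to that agent
Step 4: Total utility = 20 * 69 = 1380

1380


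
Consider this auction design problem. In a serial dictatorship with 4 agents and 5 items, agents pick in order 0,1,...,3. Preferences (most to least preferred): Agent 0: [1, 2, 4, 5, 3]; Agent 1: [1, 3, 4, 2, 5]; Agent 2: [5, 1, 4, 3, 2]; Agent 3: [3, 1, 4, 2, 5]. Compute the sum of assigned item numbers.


Step 1: Agent 0 picks item 1
Step 2: Agent 1 picks item 3
Step 3: Agent 2 picks item 5
Step 4: Agent 3 picks item 4
Step 5: Sum = 1 + 3 + 5 + 4 = 13

13


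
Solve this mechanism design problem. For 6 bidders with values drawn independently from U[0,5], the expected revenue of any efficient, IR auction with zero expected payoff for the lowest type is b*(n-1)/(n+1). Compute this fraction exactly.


Step 1: By Revenue Equivalence, expected revenue = b*(n-1)/(n+1)
Step 2: Substituting n = 6, b = 5
Step 3: Revenue = 5*(6-1)/(6+1) = 5*5/7
Step 4: Revenue = 25/7

25/7


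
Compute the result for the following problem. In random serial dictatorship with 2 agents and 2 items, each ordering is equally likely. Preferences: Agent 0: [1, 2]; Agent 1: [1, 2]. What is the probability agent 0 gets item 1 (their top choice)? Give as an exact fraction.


Step 1: Agent 0 wants item 1
Step 2: There are 2 possible orderings of agents
Step 3: In 1 orderings, agent 0 gets item 1
Step 4: Probability = 1/2

1/2


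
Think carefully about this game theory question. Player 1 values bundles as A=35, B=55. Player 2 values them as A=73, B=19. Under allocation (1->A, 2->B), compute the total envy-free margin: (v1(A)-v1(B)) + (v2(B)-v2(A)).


Step 1: Player 1's margin = v1(A) - v1(B) = 35 - 55 = -20
Step 2: Player 2's margin = v2(B) - v2(A) = 19 - 73 = -54
Step 3: Total margin = -20 + -54 = -74

-74


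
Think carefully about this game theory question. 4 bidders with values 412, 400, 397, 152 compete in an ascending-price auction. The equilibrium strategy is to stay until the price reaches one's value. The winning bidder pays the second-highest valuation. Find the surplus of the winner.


Step 1: Identify the highest value: 412
Step 2: Identify the second-highest value: 400
Step 3: The final price = second-highest value = 400
Step 4: Surplus = 412 - 400 = 12

12


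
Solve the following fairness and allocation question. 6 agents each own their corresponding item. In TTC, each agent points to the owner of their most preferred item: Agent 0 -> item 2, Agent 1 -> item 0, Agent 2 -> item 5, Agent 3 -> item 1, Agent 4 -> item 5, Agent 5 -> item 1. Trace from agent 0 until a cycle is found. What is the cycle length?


Step 1: Trace the pointer graph from agent 0: 0 -> 2 -> 5 -> 1 -> 0
Step 2: A cycle is detected when we revisit agent 0
Step 3: The cycle is: 0 -> 2 -> 5 -> 1 -> 0
Step 4: Cycle length = 4

4


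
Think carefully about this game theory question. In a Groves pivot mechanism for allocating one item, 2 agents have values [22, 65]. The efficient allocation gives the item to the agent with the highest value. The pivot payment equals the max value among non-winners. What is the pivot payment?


Step 1: The efficient winner is agent 1 with value 65
Step 2: Other agents' values: [22]
Step 3: Pivot payment = max(others) = 22
Step 4: The winner pays 22

22


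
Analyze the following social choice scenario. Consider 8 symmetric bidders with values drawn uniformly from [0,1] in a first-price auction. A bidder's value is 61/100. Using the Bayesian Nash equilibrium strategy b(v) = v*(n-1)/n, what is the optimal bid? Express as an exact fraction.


Step 1: The symmetric BNE bidding function is b(v) = v * (n-1) / n
Step 2: Substitute v = 61/100 and n = 8
Step 3: b = 61/100 * 7/8
Step 4: b = 427/800

427/800


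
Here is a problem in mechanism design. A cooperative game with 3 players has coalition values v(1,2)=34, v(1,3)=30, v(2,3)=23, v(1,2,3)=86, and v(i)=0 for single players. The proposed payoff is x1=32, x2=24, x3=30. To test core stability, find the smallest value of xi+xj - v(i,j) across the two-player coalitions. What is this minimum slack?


Step 1: Slack for coalition (1,2): x1+x2 - v12 = 56 - 34 = 22
Step 2: Slack for coalition (1,3): x1+x3 - v13 = 62 - 30 = 32
Step 3: Slack for coalition (2,3): x2+x3 - v23 = 54 - 23 = 31
Step 4: Minimum slack = min(22, 32, 31) = 22, attained by (1,2); no pair can gain by deviating, so the allocation is in the core

22


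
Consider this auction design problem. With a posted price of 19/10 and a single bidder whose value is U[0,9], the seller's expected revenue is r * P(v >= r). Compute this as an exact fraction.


Step 1: Posted price r = 19/10, value support [0,9]
Step 2: P(v >= r) = (9 - 19/10)/9 = 71/90
Step 3: Expected revenue = r * P(v >= r) = 19/10 * 71/90
Step 4: Revenue = 1349/900

1349/900


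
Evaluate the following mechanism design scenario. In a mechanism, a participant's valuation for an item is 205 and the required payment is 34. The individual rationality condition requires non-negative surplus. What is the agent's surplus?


Step 1: Surplus = value - payment = 205 - 34 = 171
Step 2: IR is satisfied (surplus >= 0)

171


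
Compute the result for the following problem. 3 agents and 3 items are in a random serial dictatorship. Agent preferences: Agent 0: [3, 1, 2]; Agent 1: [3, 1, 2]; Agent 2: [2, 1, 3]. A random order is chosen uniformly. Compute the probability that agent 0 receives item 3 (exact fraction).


Step 1: Agent 0 wants item 3
Step 2: There are 6 possible orderings of agents
Step 3: In 3 orderings, agent 0 gets item 3
Step 4: Probability = 3/6 = 1/2

1/2


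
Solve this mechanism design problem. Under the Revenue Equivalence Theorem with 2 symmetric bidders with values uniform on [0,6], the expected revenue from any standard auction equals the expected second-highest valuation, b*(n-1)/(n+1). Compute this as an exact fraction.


Step 1: By Revenue Equivalence, expected revenue = b*(n-1)/(n+1)
Step 2: Substituting n = 2, b = 6
Step 3: Revenue = 6*(2-1)/(2+1) = 6*1/3
Step 4: Revenue = 6/3 = 2

2


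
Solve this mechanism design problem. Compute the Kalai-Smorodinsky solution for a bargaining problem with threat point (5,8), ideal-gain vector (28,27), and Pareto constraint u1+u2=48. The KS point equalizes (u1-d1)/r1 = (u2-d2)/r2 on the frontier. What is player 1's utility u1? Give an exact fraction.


Step 1: At the KS point, (u1-d1)/r1 = (u2-d2)/r2 = t and u1+u2 = 48
Step 2: u1 = d1 + r1*t and u2 = d2 + r2*t, so (d1 + r1*t) + (d2 + r2*t) = 48
Step 3: t = (48 - 5 - 8)/(28 + 27) = 35/55 = 7/11
Step 4: u1 = d1 + r1*t = 5 + 28 * 7/11 = 251/11
Step 5: (Check: u2 = d2 + r2*t = 277/11; u1+u2 = 251/11 + 277/11 = 48, on the frontier.)

251/11


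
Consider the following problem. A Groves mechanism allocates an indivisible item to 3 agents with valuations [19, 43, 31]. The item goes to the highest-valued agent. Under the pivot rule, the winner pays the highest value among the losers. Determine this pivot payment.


Step 1: The efficient winner is agent 1 with value 43
Step 2: Other agents' values: [19, 31]
Step 3: Pivot payment = max(others) = 31
Step 4: The winner pays 31

31


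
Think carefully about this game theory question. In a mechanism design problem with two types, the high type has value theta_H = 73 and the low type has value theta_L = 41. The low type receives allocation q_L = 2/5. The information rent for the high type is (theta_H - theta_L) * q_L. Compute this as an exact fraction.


Step 1: theta_H - theta_L = 73 - 41 = 32
Step 2: Information rent = (theta_H - theta_L) * q_L
Step 3: = 32 * 2/5
Step 4: = 64/5

64/5


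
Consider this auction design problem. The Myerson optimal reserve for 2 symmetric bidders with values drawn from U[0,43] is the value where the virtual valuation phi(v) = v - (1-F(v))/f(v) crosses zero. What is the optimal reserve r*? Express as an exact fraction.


Step 1: For U[0,43], F(v) = v/43 and f(v) = 1/43
Step 2: phi(v) = v - (1 - v/43)/(1/43) = v - (43 - v) = 2v - 43
Step 3: Set phi(r*) = 0: 2r* - 43 = 0
Step 4: r* = 43/2 (the number of bidders n = 2 does not enter)

43/2


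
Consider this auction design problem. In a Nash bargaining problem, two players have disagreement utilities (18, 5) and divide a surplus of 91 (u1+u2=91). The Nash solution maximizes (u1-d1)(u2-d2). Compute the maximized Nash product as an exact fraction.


Step 1: The Nash solution splits surplus symmetrically above the disagreement point
Step 2: u1 = (total + d1 - d2)/2 = (91 + 18 - 5)/2 = 52
Step 3: u2 = (total - d1 + d2)/2 = (91 - 18 + 5)/2 = 39
Step 4: Nash product = (52 - 18) * (39 - 5)
Step 5: = 34 * 34 = 1156

1156


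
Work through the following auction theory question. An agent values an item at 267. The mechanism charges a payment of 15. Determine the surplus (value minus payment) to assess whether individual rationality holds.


Step 1: Surplus = value - payment = 267 - 15 = 252
Step 2: IR is satisfied (surplus >= 0)

252


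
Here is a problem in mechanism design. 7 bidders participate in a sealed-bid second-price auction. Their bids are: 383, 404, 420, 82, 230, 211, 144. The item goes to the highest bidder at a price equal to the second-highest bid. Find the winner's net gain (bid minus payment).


Step 1: Sort bids in descending order: 420, 404, 383, 230, 211, 144, 82
Step 2: The winning bid is the highest: 420
Step 3: The payment equals the second-highest bid: 404
Step 4: Surplus = winner's bid - payment = 420 - 404 = 16

16


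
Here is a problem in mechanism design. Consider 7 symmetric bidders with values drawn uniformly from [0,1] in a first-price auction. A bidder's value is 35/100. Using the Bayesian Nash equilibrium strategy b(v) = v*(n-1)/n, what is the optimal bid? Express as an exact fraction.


Step 1: The symmetric BNE bidding function is b(v) = v * (n-1) / n
Step 2: Substitute v = 7/20 and n = 7
Step 3: b = 7/20 * 6/7
Step 4: b = 3/10

3/10


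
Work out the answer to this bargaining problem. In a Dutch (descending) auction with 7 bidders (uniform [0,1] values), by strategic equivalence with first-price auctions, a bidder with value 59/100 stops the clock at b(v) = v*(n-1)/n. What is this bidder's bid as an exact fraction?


Step 1: Dutch auctions are strategically equivalent to first-price auctions
Step 2: The equilibrium bid is b(v) = v*(n-1)/n
Step 3: b = 59/100 * 6/7
Step 4: b = 177/350

177/350


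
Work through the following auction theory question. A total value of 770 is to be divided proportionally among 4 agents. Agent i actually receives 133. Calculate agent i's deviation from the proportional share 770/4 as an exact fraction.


Step 1: Proportional share = 770/4 = 385/2
Step 2: Agent's actual allocation = 133
Step 3: Excess = 133 - 385/2 = -119/2

-119/2


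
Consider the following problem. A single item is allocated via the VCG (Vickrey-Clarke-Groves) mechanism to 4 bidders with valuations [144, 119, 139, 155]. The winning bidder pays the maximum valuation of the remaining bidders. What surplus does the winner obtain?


Step 1: The winner is the agent with the highest value: agent 3 with value 155
Step 2: Values of other agents: [144, 119, 139]
Step 3: VCG payment = max of others' values = 144
Step 4: Surplus = 155 - 144 = 11

11


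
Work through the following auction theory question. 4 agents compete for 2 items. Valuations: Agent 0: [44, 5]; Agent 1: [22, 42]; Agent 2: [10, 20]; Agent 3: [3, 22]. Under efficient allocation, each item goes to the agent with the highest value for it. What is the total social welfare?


Step 1: For each item, find the maximum value among all agents.
Step 2: Item 0 -> Agent 0 (value 44)
Step 3: Item 1 -> Agent 1 (value 42)
Step 4: Total welfare = 44 + 42 = 86

86


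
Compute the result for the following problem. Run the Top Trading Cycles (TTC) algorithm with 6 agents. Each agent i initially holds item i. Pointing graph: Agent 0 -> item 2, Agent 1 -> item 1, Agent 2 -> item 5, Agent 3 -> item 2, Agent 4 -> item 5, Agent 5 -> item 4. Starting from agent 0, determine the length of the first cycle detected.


Step 1: Trace the pointer graph from agent 0: 0 -> 2 -> 5 -> 4 -> 5
Step 2: A cycle is detected when we revisit agent 5
Step 3: The cycle is: 5 -> 4 -> 5
Step 4: Cycle length = 2

2


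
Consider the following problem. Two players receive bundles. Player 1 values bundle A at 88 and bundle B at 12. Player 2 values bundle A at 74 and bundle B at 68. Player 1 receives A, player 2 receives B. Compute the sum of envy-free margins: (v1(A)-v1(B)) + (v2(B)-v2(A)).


Step 1: Player 1's margin = v1(A) - v1(B) = 88 - 12 = 76
Step 2: Player 2's margin = v2(B) - v2(A) = 68 - 74 = -6
Step 3: Total margin = 76 + -6 = 70

70


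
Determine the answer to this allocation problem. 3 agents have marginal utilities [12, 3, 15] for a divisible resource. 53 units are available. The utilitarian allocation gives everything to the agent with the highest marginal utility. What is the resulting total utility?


Step 1: The marginal utilities are [12, 3, 15]
Step 2: The highest marginal utility is 15
Step 3: All 53 units go to that agent
Step 4: Total utility = 15 * 53 = 795

795


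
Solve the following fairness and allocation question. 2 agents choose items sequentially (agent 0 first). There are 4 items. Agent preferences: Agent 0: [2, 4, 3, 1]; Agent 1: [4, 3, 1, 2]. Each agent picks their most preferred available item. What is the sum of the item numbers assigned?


Step 1: Agent 0 picks item 2
Step 2: Agent 1 picks item 4
Step 3: Sum = 2 + 4 = 6

6


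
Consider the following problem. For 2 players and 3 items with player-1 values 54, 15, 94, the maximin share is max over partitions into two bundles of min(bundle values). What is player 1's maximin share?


Step 1: Item values = 54, 15, 94
Step 2: Enumerate all 2-bundle partitions and take the smaller bundle:
  Partition 1: {54} vs {15,94} -> bundles 54, 109; min = 54
  Partition 2: {15} vs {54,94} -> bundles 15, 148; min = 15
  Partition 3: {94} vs {54,15} -> bundles 94, 69; min = 69
Step 3: MMS = max(54, 15, 69) = 69

69


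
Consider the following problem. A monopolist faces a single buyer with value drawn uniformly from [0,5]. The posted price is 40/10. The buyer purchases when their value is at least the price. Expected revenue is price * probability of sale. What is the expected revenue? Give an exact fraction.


Step 1: Posted price r = 4, value support [0,5]
Step 2: P(v >= r) = (5 - 4)/5 = 1/5
Step 3: Expected revenue = r * P(v >= r) = 4 * 1/5
Step 4: Revenue = 4/5

4/5


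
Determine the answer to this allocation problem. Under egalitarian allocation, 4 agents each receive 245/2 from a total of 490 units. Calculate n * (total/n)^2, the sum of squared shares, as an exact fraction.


Step 1: Each agent's share = 490/4 = 245/2
Step 2: Square of each share = (245/2)^2 = 60025/4
Step 3: Sum of squares = 4 * 60025/4 = 60025

60025


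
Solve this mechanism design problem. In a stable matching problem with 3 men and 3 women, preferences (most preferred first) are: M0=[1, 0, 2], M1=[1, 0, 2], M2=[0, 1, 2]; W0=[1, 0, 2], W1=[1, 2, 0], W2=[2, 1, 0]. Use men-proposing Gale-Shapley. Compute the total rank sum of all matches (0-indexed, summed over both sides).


Step 1: Run Gale-Shapley (men propose, women hold best offer):
  M0 proposes to W1; she accepts
  M1 proposes to W1; she switches from M0
  M2 proposes to W0; she accepts
  M0 proposes to W0; she switches from M2
  M2 proposes to W1; rejected
  M2 proposes to W2; she accepts
Step 2: Final matching: W0-M0, W1-M1, W2-M2
Step 3: 0-indexed ranks (man's rank of his match, then woman's): 1 + 1 + 0 + 0 + 2 + 0
Step 4: Total rank sum = 4

4


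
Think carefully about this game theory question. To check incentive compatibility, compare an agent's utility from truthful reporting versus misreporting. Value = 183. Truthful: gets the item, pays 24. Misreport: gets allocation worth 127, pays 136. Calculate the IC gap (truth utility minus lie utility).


Step 1: U(truth) = value - payment = 183 - 24 = 159
Step 2: U(lie) = allocation - payment = 127 - 136 = -9
Step 3: IC gap = 159 - (-9) = 168

168


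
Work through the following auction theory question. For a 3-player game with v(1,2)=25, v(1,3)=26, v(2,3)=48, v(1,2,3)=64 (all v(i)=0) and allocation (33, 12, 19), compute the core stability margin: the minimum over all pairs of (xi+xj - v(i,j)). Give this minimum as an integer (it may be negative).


Step 1: Slack for coalition (1,2): x1+x2 - v12 = 45 - 25 = 20
Step 2: Slack for coalition (1,3): x1+x3 - v13 = 52 - 26 = 26
Step 3: Slack for coalition (2,3): x2+x3 - v23 = 31 - 48 = -17
Step 4: Minimum slack = min(20, 26, -17) = -17, attained by (2,3); coalition (2,3) can block (slack < 0), so the allocation is not in the core

-17


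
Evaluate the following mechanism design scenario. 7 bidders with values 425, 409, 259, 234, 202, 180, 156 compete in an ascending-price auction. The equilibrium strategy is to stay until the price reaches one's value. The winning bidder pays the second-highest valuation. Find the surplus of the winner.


Step 1: Identify the highest value: 425
Step 2: Identify the second-highest value: 409
Step 3: The final price = second-highest value = 409
Step 4: Surplus = 425 - 409 = 16

16


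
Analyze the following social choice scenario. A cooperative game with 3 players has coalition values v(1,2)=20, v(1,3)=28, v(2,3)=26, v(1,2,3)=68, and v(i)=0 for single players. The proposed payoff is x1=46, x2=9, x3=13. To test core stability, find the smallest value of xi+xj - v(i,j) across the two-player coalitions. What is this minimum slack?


Step 1: Slack for coalition (1,2): x1+x2 - v12 = 55 - 20 = 35
Step 2: Slack for coalition (1,3): x1+x3 - v13 = 59 - 28 = 31
Step 3: Slack for coalition (2,3): x2+x3 - v23 = 22 - 26 = -4
Step 4: Minimum slack = min(35, 31, -4) = -4, attained by (2,3); coalition (2,3) can block (slack < 0), so the allocation is not in the core

-4


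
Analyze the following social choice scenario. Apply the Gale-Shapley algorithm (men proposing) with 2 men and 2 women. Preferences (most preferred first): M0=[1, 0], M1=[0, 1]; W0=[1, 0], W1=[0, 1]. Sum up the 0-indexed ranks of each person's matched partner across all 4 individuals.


Step 1: Run Gale-Shapley (men propose, women hold best offer):
  M0 proposes to W1; she accepts
  M1 proposes to W0; she accepts
Step 2: Final matching: W0-M1, W1-M0
Step 3: 0-indexed ranks (man's rank of his match, then woman's): 0 + 0 + 0 + 0
Step 4: Total rank sum = 0

0


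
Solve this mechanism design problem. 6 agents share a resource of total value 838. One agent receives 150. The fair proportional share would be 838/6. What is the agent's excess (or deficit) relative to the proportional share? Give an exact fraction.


Step 1: Proportional share = 838/6 = 419/3
Step 2: Agent's actual allocation = 150
Step 3: Excess = 150 - 419/3 = 31/3

31/3


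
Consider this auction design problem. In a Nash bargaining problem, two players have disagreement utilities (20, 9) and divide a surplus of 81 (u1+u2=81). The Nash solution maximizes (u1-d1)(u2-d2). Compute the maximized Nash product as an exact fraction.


Step 1: The Nash solution splits surplus symmetrically above the disagreement point
Step 2: u1 = (total + d1 - d2)/2 = (81 + 20 - 9)/2 = 46
Step 3: u2 = (total - d1 + d2)/2 = (81 - 20 + 9)/2 = 35
Step 4: Nash product = (46 - 20) * (35 - 9)
Step 5: = 26 * 26 = 676

676


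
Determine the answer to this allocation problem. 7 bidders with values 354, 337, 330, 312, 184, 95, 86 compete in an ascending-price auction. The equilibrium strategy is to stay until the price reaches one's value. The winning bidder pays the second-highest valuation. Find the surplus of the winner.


Step 1: Identify the highest value: 354
Step 2: Identify the second-highest value: 337
Step 3: The final price = second-highest value = 337
Step 4: Surplus = 354 - 337 = 17

17


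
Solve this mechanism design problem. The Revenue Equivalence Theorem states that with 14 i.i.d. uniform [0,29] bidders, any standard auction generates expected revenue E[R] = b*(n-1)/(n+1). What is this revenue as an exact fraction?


Step 1: By Revenue Equivalence, expected revenue = b*(n-1)/(n+1)
Step 2: Substituting n = 14, b = 29
Step 3: Revenue = 29*(14-1)/(14+1) = 29*13/15
Step 4: Revenue = 377/15

377/15


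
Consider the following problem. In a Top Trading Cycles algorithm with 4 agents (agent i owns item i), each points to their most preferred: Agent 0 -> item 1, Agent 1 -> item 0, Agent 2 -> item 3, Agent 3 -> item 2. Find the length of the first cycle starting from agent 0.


Step 1: Trace the pointer graph from agent 0: 0 -> 1 -> 0
Step 2: A cycle is detected when we revisit agent 0
Step 3: The cycle is: 0 -> 1 -> 0
Step 4: Cycle length = 2

2


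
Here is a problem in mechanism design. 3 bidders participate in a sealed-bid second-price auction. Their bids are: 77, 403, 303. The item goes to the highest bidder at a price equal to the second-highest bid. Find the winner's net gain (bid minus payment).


Step 1: Sort bids in descending order: 403, 303, 77
Step 2: The winning bid is the highest: 403
Step 3: The payment equals the second-highest bid: 303
Step 4: Surplus = winner's bid - payment = 403 - 303 = 100

100


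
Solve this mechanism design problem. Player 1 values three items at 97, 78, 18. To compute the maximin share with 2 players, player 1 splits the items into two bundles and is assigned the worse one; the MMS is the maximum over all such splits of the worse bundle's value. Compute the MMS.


Step 1: Item values = 97, 78, 18
Step 2: Enumerate all 2-bundle partitions and take the smaller bundle:
  Partition 1: {97} vs {78,18} -> bundles 97, 96; min = 96
  Partition 2: {78} vs {97,18} -> bundles 78, 115; min = 78
  Partition 3: {18} vs {97,78} -> bundles 18, 175; min = 18
Step 3: MMS = max(96, 78, 18) = 96

96


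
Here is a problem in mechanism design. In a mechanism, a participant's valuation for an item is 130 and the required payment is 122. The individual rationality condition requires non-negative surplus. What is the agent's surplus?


Step 1: Surplus = value - payment = 130 - 122 = 8
Step 2: IR is satisfied (surplus >= 0)

8


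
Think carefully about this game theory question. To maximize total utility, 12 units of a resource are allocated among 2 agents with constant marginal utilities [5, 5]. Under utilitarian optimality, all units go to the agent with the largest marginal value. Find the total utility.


Step 1: The marginal utilities are [5, 5]
Step 2: The highest marginal utility is 5
Step 3: All 12 units go to that agent
Step 4: Total utility = 5 * 12 = 60

60


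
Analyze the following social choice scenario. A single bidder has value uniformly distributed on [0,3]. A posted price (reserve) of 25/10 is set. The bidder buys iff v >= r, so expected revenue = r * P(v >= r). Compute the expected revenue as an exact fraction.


Step 1: Posted price r = 5/2, value support [0,3]
Step 2: P(v >= r) = (3 - 5/2)/3 = 1/6
Step 3: Expected revenue = r * P(v >= r) = 5/2 * 1/6
Step 4: Revenue = 5/12

5/12


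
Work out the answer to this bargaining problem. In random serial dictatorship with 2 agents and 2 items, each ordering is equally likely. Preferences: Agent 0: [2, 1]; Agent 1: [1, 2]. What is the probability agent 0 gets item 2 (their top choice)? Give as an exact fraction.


Step 1: Agent 0 wants item 2
Step 2: There are 2 possible orderings of agents
Step 3: In 2 orderings, agent 0 gets item 2
Step 4: Probability = 2/2 = 1

1


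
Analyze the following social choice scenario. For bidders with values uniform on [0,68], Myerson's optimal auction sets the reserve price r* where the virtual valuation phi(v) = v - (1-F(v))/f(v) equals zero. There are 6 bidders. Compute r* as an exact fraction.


Step 1: For U[0,68], F(v) = v/68 and f(v) = 1/68
Step 2: phi(v) = v - (1 - v/68)/(1/68) = v - (68 - v) = 2v - 68
Step 3: Set phi(r*) = 0: 2r* - 68 = 0
Step 4: r* = 68/2 = 34 (the number of bidders n = 6 does not enter)

34


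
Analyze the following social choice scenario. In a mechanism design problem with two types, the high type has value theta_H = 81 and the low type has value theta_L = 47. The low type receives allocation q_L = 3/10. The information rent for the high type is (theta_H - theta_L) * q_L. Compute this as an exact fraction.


Step 1: theta_H - theta_L = 81 - 47 = 34
Step 2: Information rent = (theta_H - theta_L) * q_L
Step 3: = 34 * 3/10
Step 4: = 51/5

51/5


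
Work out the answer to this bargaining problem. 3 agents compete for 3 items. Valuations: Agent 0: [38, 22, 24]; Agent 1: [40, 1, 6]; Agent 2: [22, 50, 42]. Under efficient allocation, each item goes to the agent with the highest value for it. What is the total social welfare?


Step 1: For each item, find the maximum value among all agents.
Step 2: Item 0 -> Agent 1 (value 40)
Step 3: Item 1 -> Agent 2 (value 50)
Step 4: Item 2 -> Agent 2 (value 42)
Step 5: Total welfare = 40 + 50 + 42 = 132

132


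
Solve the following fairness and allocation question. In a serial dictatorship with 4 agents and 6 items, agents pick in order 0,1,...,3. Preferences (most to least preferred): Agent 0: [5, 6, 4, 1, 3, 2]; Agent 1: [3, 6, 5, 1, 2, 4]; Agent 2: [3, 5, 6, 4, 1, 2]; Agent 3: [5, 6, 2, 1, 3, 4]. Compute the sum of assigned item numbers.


Step 1: Agent 0 picks item 5
Step 2: Agent 1 picks item 3
Step 3: Agent 2 picks item 6
Step 4: Agent 3 picks item 2
Step 5: Sum = 5 + 3 + 6 + 2 = 16

16


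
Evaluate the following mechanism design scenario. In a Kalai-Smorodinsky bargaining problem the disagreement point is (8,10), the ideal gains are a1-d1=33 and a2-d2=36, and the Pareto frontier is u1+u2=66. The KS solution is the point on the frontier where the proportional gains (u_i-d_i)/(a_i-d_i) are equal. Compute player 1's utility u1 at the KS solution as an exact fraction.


Step 1: At the KS point, (u1-d1)/r1 = (u2-d2)/r2 = t and u1+u2 = 66
Step 2: u1 = d1 + r1*t and u2 = d2 + r2*t, so (d1 + r1*t) + (d2 + r2*t) = 66
Step 3: t = (66 - 8 - 10)/(33 + 36) = 48/69 = 16/23
Step 4: u1 = d1 + r1*t = 8 + 33 * 16/23 = 712/23
Step 5: (Check: u2 = d2 + r2*t = 806/23; u1+u2 = 712/23 + 806/23 = 66, on the frontier.)

712/23


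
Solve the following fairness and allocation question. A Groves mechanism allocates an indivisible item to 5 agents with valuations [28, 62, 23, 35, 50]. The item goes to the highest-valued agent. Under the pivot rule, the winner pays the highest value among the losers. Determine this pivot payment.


Step 1: The efficient winner is agent 1 with value 62
Step 2: Other agents' values: [28, 23, 35, 50]
Step 3: Pivot payment = max(others) = 50
Step 4: The winner pays 50

50


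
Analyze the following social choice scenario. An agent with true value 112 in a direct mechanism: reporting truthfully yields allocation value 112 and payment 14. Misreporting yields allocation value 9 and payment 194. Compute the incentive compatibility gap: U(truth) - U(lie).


Step 1: U(truth) = value - payment = 112 - 14 = 98
Step 2: U(lie) = allocation - payment = 9 - 194 = -185
Step 3: IC gap = 98 - (-185) = 283

283


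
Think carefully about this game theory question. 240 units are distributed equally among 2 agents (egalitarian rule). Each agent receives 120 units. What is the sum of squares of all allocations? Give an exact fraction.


Step 1: Each agent's share = 240/2 = 120
Step 2: Square of each share = (120)^2 = 14400
Step 3: Sum of squares = 2 * 14400 = 28800

28800


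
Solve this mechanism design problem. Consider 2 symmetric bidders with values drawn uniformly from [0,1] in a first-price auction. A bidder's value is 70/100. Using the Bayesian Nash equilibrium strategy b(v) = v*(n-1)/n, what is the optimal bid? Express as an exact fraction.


Step 1: The symmetric BNE bidding function is b(v) = v * (n-1) / n
Step 2: Substitute v = 7/10 and n = 2
Step 3: b = 7/10 * 1/2
Step 4: b = 7/20

7/20


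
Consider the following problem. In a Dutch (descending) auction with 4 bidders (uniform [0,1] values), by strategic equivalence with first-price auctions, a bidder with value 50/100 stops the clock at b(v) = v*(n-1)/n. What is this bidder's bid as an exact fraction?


Step 1: Dutch auctions are strategically equivalent to first-price auctions
Step 2: The equilibrium bid is b(v) = v*(n-1)/n
Step 3: b = 1/2 * 3/4
Step 4: b = 3/8

3/8


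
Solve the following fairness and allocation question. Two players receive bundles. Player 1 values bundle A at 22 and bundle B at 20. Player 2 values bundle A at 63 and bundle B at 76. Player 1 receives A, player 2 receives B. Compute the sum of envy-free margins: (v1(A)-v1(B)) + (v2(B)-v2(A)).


Step 1: Player 1's margin = v1(A) - v1(B) = 22 - 20 = 2
Step 2: Player 2's margin = v2(B) - v2(A) = 76 - 63 = 13
Step 3: Total margin = 2 + 13 = 15

15


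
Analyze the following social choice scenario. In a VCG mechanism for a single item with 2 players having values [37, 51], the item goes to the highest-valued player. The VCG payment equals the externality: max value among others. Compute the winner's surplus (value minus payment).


Step 1: The winner is the agent with the highest value: agent 1 with value 51
Step 2: Values of other agents: [37]
Step 3: VCG payment = max of others' values = 37
Step 4: Surplus = 51 - 37 = 14

14


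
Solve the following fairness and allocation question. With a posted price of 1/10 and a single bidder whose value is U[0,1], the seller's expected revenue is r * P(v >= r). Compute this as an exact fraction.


Step 1: Posted price r = 1/10, value support [0,1]
Step 2: P(v >= r) = (1 - 1/10)/1 = 9/10
Step 3: Expected revenue = r * P(v >= r) = 1/10 * 9/10
Step 4: Revenue = 9/100

9/100


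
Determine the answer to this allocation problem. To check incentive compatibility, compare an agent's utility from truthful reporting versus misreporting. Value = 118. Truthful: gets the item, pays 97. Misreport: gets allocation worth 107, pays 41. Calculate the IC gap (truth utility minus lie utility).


Step 1: U(truth) = value - payment = 118 - 97 = 21
Step 2: U(lie) = allocation - payment = 107 - 41 = 66
Step 3: IC gap = 21 - 66 = -45

-45


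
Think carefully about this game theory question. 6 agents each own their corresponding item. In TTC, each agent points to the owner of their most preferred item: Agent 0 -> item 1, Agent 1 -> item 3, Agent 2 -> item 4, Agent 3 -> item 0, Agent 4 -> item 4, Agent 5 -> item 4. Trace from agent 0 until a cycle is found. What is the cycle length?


Step 1: Trace the pointer graph from agent 0: 0 -> 1 -> 3 -> 0
Step 2: A cycle is detected when we revisit agent 0
Step 3: The cycle is: 0 -> 1 -> 3 -> 0
Step 4: Cycle length = 3

3


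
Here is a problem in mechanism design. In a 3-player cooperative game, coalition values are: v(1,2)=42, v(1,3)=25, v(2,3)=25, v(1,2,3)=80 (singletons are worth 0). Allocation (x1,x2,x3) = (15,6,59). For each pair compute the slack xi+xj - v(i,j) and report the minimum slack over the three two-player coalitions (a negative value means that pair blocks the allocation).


Step 1: Slack for coalition (1,2): x1+x2 - v12 = 21 - 42 = -21
Step 2: Slack for coalition (1,3): x1+x3 - v13 = 74 - 25 = 49
Step 3: Slack for coalition (2,3): x2+x3 - v23 = 65 - 25 = 40
Step 4: Minimum slack = min(-21, 49, 40) = -21, attained by (1,2); coalition (1,2) can block (slack < 0), so the allocation is not in the core

-21


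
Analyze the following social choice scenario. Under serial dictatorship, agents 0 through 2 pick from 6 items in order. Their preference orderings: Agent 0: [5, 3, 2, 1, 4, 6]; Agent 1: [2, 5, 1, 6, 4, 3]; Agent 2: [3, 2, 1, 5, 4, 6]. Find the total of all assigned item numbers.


Step 1: Agent 0 picks item 5
Step 2: Agent 1 picks item 2
Step 3: Agent 2 picks item 3
Step 4: Sum = 5 + 2 + 3 = 10

10


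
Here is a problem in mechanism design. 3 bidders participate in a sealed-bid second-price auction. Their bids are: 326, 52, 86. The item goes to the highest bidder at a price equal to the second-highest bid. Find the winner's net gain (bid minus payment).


Step 1: Sort bids in descending order: 326, 86, 52
Step 2: The winning bid is the highest: 326
Step 3: The payment equals the second-highest bid: 86
Step 4: Surplus = winner's bid - payment = 326 - 86 = 240

240


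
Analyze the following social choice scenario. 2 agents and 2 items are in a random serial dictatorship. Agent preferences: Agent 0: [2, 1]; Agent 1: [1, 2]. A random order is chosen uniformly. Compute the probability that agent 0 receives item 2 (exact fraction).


Step 1: Agent 0 wants item 2
Step 2: There are 2 possible orderings of agents
Step 3: In 2 orderings, agent 0 gets item 2
Step 4: Probability = 2/2 = 1

1


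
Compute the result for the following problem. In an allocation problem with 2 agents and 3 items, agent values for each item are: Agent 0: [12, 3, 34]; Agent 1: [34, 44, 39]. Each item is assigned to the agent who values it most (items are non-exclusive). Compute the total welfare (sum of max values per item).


Step 1: For each item, find the maximum value among all agents.
Step 2: Item 0 -> Agent 1 (value 34)
Step 3: Item 1 -> Agent 1 (value 44)
Step 4: Item 2 -> Agent 1 (value 39)
Step 5: Total welfare = 34 + 44 + 39 = 117

117


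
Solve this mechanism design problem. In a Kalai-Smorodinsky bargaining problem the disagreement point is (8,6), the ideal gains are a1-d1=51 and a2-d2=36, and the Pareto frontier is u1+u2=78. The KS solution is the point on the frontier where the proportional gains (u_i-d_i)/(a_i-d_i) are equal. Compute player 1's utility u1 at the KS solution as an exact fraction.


Step 1: At the KS point, (u1-d1)/r1 = (u2-d2)/r2 = t and u1+u2 = 78
Step 2: u1 = d1 + r1*t and u2 = d2 + r2*t, so (d1 + r1*t) + (d2 + r2*t) = 78
Step 3: t = (78 - 8 - 6)/(51 + 36) = 64/87
Step 4: u1 = d1 + r1*t = 8 + 51 * 64/87 = 1320/29
Step 5: (Check: u2 = d2 + r2*t = 942/29; u1+u2 = 1320/29 + 942/29 = 78, on the frontier.)

1320/29


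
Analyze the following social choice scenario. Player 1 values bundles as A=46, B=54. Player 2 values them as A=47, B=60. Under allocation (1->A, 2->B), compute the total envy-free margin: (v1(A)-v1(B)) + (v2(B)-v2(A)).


Step 1: Player 1's margin = v1(A) - v1(B) = 46 - 54 = -8
Step 2: Player 2's margin = v2(B) - v2(A) = 60 - 47 = 13
Step 3: Total margin = -8 + 13 = 5

5


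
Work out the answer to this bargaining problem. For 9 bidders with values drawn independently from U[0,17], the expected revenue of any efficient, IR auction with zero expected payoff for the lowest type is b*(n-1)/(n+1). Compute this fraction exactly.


Step 1: By Revenue Equivalence, expected revenue = b*(n-1)/(n+1)
Step 2: Substituting n = 9, b = 17
Step 3: Revenue = 17*(9-1)/(9+1) = 17*8/10
Step 4: Revenue = 136/10 = 68/5

68/5


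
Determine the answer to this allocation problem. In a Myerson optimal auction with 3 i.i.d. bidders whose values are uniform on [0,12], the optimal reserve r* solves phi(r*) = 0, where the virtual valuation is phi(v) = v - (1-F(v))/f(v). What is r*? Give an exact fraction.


Step 1: For U[0,12], F(v) = v/12 and f(v) = 1/12
Step 2: phi(v) = v - (1 - v/12)/(1/12) = v - (12 - v) = 2v - 12
Step 3: Set phi(r*) = 0: 2r* - 12 = 0
Step 4: r* = 12/2 = 6 (the number of bidders n = 3 does not enter)

6


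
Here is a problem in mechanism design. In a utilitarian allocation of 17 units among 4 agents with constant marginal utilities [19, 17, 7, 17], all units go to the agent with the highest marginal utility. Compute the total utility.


Step 1: The marginal utilities are [19, 17, 7, 17]
Step 2: The highest marginal utility is 19
Step 3: All 17 units go to that agent
Step 4: Total utility = 19 * 17 = 323

323


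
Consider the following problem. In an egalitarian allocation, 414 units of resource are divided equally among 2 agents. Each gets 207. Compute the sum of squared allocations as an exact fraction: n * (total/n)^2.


Step 1: Each agent's share = 414/2 = 207
Step 2: Square of each share = (207)^2 = 42849
Step 3: Sum of squares = 2 * 42849 = 85698

85698
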